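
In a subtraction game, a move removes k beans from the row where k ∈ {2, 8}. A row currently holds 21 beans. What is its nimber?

Build the Grundy sequence with g(k) = mex{g(k−s) : s ∈ {2, 8}, s ≤ k}:
k:     0  1  2  3  4  5  6  7  8  9 10 11 12 13 14 15 16 17 18 19 20 21
g(k):  0  0  1  1  0  0  1  1  2  2  0  0  1  1  0  0  1  1  2  2  0  0
So g(21) = 0.

0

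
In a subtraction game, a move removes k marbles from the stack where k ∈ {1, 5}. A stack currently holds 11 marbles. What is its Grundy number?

1

Grundy values for subtraction set {1, 5}:
g(0) = mex{} = 0
g(1) = mex{0} = 1
g(2) = mex{1} = 0
g(3) = mex{0} = 1
g(4) = mex{1} = 0
g(5) = mex{0} = 1
g(6) = mex{1} = 0
g(7) = mex{0} = 1
g(8) = mex{1} = 0
g(9) = mex{0} = 1
g(10) = mex{1} = 0
g(11) = mex{0} = 1
So g(11) = 1.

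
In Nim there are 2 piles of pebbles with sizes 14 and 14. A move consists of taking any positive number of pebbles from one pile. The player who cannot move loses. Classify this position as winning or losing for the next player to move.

Losing position

Write each in binary and XOR column by column:
  1110  (14)
  1110  (14)
  ----
  0000  (0)
The nim-sum is 0, so this is a P-position: the player to move is in a losing position under optimal play.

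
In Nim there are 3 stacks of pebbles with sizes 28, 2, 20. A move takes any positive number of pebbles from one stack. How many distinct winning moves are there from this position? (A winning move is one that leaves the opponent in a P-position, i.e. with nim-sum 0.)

Compute the nim-sum pairwise:
28 XOR 2 = 30
30 XOR 20 = 10
The overall nim-sum is X = 10. A stack of size p has a winning move iff p XOR X < p (reduce it to p XOR X).
  28: 28 XOR 10 = 22 < 28 — winning move (to 22).
  2: 2 XOR 10 = 8 ≥ 2 — no move.
  20: 20 XOR 10 = 30 ≥ 20 — no move.
That gives 1 winning move.

1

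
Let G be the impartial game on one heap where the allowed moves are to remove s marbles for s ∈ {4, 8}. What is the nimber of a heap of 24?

0

Build the Grundy sequence with g(k) = mex{g(k−s) : s ∈ {4, 8}, s ≤ k}:
k:     0  1  2  3  4  5  6  7  8  9 10 11 12 13 14 15 16 17 18 19 20 21 22 23 24
g(k):  0  0  0  0  1  1  1  1  2  2  2  2  0  0  0  0  1  1  1  1  2  2  2  2  0
So g(24) = 0.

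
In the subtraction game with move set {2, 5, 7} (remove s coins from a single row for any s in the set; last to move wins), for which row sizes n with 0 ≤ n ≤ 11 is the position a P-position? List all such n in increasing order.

Build the Grundy sequence with g(k) = mex{g(k−s) : s ∈ {2, 5, 7}, s ≤ k}:
g(0) = mex{} = 0
g(1) = mex{} = 0
g(2) = mex{0} = 1
g(3) = mex{0} = 1
g(4) = mex{1} = 0
g(5) = mex{0,1} = 2
g(6) = mex{0} = 1
g(7) = mex{0,1,2} = 3
g(8) = mex{0,1} = 2
g(9) = mex{0,1,3} = 2
g(10) = mex{1,2} = 0
g(11) = mex{0,1,2} = 3
The P-positions (g = 0) in 0..11 are 0, 1, 4, 10.

0, 1, 4, 10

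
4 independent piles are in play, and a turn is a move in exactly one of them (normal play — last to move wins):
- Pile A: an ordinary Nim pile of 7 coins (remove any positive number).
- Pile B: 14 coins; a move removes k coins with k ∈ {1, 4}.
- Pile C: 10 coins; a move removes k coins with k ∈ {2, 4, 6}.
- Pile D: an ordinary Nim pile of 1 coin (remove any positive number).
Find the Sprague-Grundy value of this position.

Pile A is a plain Nim pile of size 7, so its Grundy value is 7.
Build the Grundy sequence for pile B with g(k) = mex{g(k−s) : s ∈ {1, 4}, s ≤ k}:
k:     0  1  2  3  4  5  6  7  8  9 10 11 12 13 14
g(k):  0  1  0  1  2  0  1  0  1  2  0  1  0  1  2
So g(14) = 2.
Build the Grundy sequence for pile C with g(k) = mex{g(k−s) : s ∈ {2, 4, 6}, s ≤ k}:
k:     0  1  2  3  4  5  6  7  8  9 10
g(k):  0  0  1  1  2  2  3  3  0  0  1
So g(10) = 1.
Pile D is a plain Nim pile of size 1, so its Grundy value is 1.
By the Sprague-Grundy theorem, the Grundy value of a sum of independent games is the XOR of the component values.
Combined value = 7 XOR 2 XOR 1 XOR 1 = 5.

5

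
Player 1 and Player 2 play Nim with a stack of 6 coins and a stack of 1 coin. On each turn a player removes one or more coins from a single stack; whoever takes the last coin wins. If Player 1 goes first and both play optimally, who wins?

Player 1 wins

Compute the nim-sum pairwise:
6 XOR 1 = 7
The nim-sum is 7 ≠ 0, so this is an N-position: the player to move can win; Player 1 has a winning move.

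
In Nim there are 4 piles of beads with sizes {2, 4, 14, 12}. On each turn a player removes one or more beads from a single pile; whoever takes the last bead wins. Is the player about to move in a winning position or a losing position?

Nim-sum: 2 ^ 4 ^ 14 ^ 12 = 4.
The nim-sum is 4 ≠ 0, so this is an N-position: the player to move can win.

Winning position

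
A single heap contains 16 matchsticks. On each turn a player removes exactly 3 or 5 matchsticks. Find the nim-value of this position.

Grundy values for subtraction set {3, 5}:
k:     0  1  2  3  4  5  6  7  8  9 10 11 12 13 14 15 16
g(k):  0  0  0  1  1  1  2  2  0  0  0  1  1  1  2  2  0
So g(16) = 0.

0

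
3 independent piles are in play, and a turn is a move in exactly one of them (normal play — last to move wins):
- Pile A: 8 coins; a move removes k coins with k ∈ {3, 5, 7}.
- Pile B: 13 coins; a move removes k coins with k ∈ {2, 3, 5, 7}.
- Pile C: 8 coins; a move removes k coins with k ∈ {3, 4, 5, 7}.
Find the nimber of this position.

2

For pile A, compute g(0), g(1), … with moves {3, 5, 7}:
g(0) = mex{} = 0
g(1) = mex{} = 0
g(2) = mex{} = 0
g(3) = mex{0} = 1
g(4) = mex{0} = 1
g(5) = mex{0} = 1
g(6) = mex{0,1} = 2
g(7) = mex{0,1} = 2
g(8) = mex{0,1} = 2
So g(8) = 2.
Grundy values for pile B (subtraction set {2, 3, 5, 7}):
g(0) = mex{} = 0
g(1) = mex{} = 0
g(2) = mex{0} = 1
g(3) = mex{0} = 1
g(4) = mex{0,1} = 2
g(5) = mex{0,1} = 2
g(6) = mex{0,1,2} = 3
g(7) = mex{0,1,2} = 3
g(8) = mex{0,1,2,3} = 4
g(9) = mex{1,2,3} = 0
g(10) = mex{1,2,3,4} = 0
g(11) = mex{0,2,3,4} = 1
g(12) = mex{0,2,3} = 1
g(13) = mex{0,1,3,4} = 2
So g(13) = 2.
Build the Grundy sequence for pile C with g(k) = mex{g(k−s) : s ∈ {3, 4, 5, 7}, s ≤ k}:
g(0) = mex{} = 0
g(1) = mex{} = 0
g(2) = mex{} = 0
g(3) = mex{0} = 1
g(4) = mex{0} = 1
g(5) = mex{0} = 1
g(6) = mex{0,1} = 2
g(7) = mex{0,1} = 2
g(8) = mex{0,1} = 2
So g(8) = 2.
The value of a disjunctive sum is the nim-sum of the parts.
Combined value = 2 ⊕ 2 ⊕ 2 = 2.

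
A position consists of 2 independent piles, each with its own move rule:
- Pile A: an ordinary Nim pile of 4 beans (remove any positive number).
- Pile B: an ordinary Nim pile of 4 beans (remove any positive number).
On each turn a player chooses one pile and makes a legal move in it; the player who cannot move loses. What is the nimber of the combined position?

Pile A is a plain Nim pile of size 4, so its Grundy value is 4.
Pile B is a plain Nim pile of size 4, so its Grundy value is 4.
By the Sprague-Grundy theorem, the Grundy value of a sum of independent games is the XOR of the component values.
Combined value = 4 XOR 4 = 0.

0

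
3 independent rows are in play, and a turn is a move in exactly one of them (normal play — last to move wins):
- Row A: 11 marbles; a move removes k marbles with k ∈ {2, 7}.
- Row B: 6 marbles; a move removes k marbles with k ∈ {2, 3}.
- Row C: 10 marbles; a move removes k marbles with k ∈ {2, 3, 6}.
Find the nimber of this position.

1

For row A, compute g(0), g(1), … with moves {2, 7}:
g(0) = mex{} = 0
g(1) = mex{} = 0
g(2) = mex{0} = 1
g(3) = mex{0} = 1
g(4) = mex{1} = 0
g(5) = mex{1} = 0
g(6) = mex{0} = 1
g(7) = mex{0} = 1
g(8) = mex{0,1} = 2
g(9) = mex{1} = 0
g(10) = mex{1,2} = 0
g(11) = mex{0} = 1
So g(11) = 1.
Build the Grundy sequence for row B with g(k) = mex{g(k−s) : s ∈ {2, 3}, s ≤ k}:
k:     0  1  2  3  4  5  6
g(k):  0  0  1  1  2  0  0
So g(6) = 0.
For row C, compute g(0), g(1), … with moves {2, 3, 6}:
k:     0  1  2  3  4  5  6  7  8  9 10
g(k):  0  0  1  1  2  0  3  1  2  0  0
So g(10) = 0.
By the Sprague-Grundy theorem, the Grundy value of a sum of independent games is the XOR of the component values.
Combined value = 1 ⊕ 0 ⊕ 0 = 1.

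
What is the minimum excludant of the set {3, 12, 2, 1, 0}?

4

The values 0, 1, 2, 3 are all present; 4 is the first non-negative integer missing from the set.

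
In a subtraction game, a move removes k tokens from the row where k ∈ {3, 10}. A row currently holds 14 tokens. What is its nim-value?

Grundy values for subtraction set {3, 10}:
k:     0  1  2  3  4  5  6  7  8  9 10 11 12 13 14
g(k):  0  0  0  1  1  1  0  0  0  1  1  1  2  0  0
So g(14) = 0.

0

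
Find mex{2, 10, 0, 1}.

3

The values 0, 1, 2 are all present; 3 is the first non-negative integer missing from the set.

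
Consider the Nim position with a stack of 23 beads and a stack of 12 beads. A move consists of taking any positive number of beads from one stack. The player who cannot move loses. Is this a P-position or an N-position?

N-position

Nim-sum: 23 ^ 12 = 27.
The nim-sum is 27 ≠ 0, so this is an N-position: the player to move can win.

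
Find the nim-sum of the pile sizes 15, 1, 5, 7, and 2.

Nim-sum: 15 XOR 1 XOR 5 XOR 7 XOR 2 = 14.

14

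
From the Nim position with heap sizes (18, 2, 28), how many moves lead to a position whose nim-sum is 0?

Compute the nim-sum pairwise:
18 ⊕ 2 = 16
16 ⊕ 28 = 12
The overall nim-sum is X = 12. A heap of size p has a winning move iff p XOR X < p (reduce it to p XOR X).
  18: 18 XOR 12 = 30 ≥ 18 — no move.
  2: 2 XOR 12 = 14 ≥ 2 — no move.
  28: 28 XOR 12 = 16 < 28 — winning move (to 16).
That gives 1 winning move.

1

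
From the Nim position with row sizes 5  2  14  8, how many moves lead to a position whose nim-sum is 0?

1

Nim-sum: 5 XOR 2 XOR 14 XOR 8 = 1.
The overall nim-sum is X = 1. A row of size p has a winning move iff p XOR X < p (reduce it to p XOR X).
  5: 5 XOR 1 = 4 < 5 — winning move (to 4).
  2: 2 XOR 1 = 3 ≥ 2 — no move.
  14: 14 XOR 1 = 15 ≥ 14 — no move.
  8: 8 XOR 1 = 9 ≥ 8 — no move.
That gives 1 winning move.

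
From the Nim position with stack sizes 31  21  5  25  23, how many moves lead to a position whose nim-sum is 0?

5

Compute the nim-sum pairwise:
31 ⊕ 21 = 10
10 ⊕ 5 = 15
15 ⊕ 25 = 22
22 ⊕ 23 = 1
The overall nim-sum is X = 1. A stack of size p has a winning move iff p XOR X < p (reduce it to p XOR X).
  31: 31 XOR 1 = 30 < 31 — winning move (to 30).
  21: 21 XOR 1 = 20 < 21 — winning move (to 20).
  5: 5 XOR 1 = 4 < 5 — winning move (to 4).
  25: 25 XOR 1 = 24 < 25 — winning move (to 24).
  23: 23 XOR 1 = 22 < 23 — winning move (to 22).
That gives 5 winning moves.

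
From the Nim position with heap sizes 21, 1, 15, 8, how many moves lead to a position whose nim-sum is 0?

Compute the nim-sum pairwise:
21 ⊕ 1 = 20
20 ⊕ 15 = 27
27 ⊕ 8 = 19
The overall nim-sum is X = 19. A heap of size p has a winning move iff p XOR X < p (reduce it to p XOR X).
  21: 21 XOR 19 = 6 < 21 — winning move (to 6).
  1: 1 XOR 19 = 18 ≥ 1 — no move.
  15: 15 XOR 19 = 28 ≥ 15 — no move.
  8: 8 XOR 19 = 27 ≥ 8 — no move.
That gives 1 winning move.

1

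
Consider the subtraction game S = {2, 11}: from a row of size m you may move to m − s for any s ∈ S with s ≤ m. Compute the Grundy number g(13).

Build the Grundy sequence with g(k) = mex{g(k−s) : s ∈ {2, 11}, s ≤ k}:
g(0) = mex{} = 0
g(1) = mex{} = 0
g(2) = mex{0} = 1
g(3) = mex{0} = 1
g(4) = mex{1} = 0
g(5) = mex{1} = 0
g(6) = mex{0} = 1
g(7) = mex{0} = 1
g(8) = mex{1} = 0
g(9) = mex{1} = 0
g(10) = mex{0} = 1
g(11) = mex{0} = 1
g(12) = mex{0,1} = 2
g(13) = mex{1} = 0
So g(13) = 0.

0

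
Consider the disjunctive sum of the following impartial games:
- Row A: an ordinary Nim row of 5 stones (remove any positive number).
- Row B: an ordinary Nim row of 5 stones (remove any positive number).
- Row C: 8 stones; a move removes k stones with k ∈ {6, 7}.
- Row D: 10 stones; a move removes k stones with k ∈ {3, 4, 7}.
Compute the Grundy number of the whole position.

1

Row A is a plain Nim row of size 5, so its Grundy value is 5.
Row B is a plain Nim row of size 5, so its Grundy value is 5.
Build the Grundy sequence for row C with g(k) = mex{g(k−s) : s ∈ {6, 7}, s ≤ k}:
k:     0  1  2  3  4  5  6  7  8
g(k):  0  0  0  0  0  0  1  1  1
So g(8) = 1.
For row D, compute g(0), g(1), … with moves {3, 4, 7}:
g(0) = mex{} = 0
g(1) = mex{} = 0
g(2) = mex{} = 0
g(3) = mex{0} = 1
g(4) = mex{0} = 1
g(5) = mex{0} = 1
g(6) = mex{0,1} = 2
g(7) = mex{0,1} = 2
g(8) = mex{0,1} = 2
g(9) = mex{0,1,2} = 3
g(10) = mex{1,2} = 0
So g(10) = 0.
The value of a disjunctive sum is the nim-sum of the parts.
Combined value = 5 ⊕ 5 ⊕ 1 ⊕ 0 = 1.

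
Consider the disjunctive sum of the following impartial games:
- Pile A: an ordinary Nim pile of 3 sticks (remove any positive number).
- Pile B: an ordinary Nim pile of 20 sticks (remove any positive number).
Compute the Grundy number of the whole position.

23

Pile A is a plain Nim pile of size 3, so its Grundy value is 3.
Pile B is a plain Nim pile of size 20, so its Grundy value is 20.
By the Sprague-Grundy theorem, the Grundy value of a sum of independent games is the XOR of the component values.
Combined value = 3 ⊕ 20 = 23.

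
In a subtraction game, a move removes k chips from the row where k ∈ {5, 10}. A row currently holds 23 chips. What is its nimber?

1

Build the Grundy sequence with g(k) = mex{g(k−s) : s ∈ {5, 10}, s ≤ k}:
k:     0  1  2  3  4  5  6  7  8  9 10 11 12 13 14 15 16 17 18 19 20 21 22 23
g(k):  0  0  0  0  0  1  1  1  1  1  2  2  2  2  2  0  0  0  0  0  1  1  1  1
So g(23) = 1.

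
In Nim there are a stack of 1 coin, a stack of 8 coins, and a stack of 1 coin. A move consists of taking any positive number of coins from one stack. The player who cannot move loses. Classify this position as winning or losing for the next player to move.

Nim-sum: 1 ⊕ 8 ⊕ 1 = 8.
The nim-sum is 8 ≠ 0, so this is an N-position: the player to move can win.

Winning position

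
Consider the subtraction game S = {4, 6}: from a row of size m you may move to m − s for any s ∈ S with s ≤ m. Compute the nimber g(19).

2

Grundy values for subtraction set {4, 6}:
k:     0  1  2  3  4  5  6  7  8  9 10 11 12 13 14 15 16 17 18 19
g(k):  0  0  0  0  1  1  1  1  2  2  0  0  0  0  1  1  1  1  2  2
So g(19) = 2.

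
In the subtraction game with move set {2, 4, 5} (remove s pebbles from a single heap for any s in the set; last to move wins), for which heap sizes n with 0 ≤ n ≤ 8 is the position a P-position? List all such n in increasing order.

0, 1, 7, 8

Build the Grundy sequence with g(k) = mex{g(k−s) : s ∈ {2, 4, 5}, s ≤ k}:
g(0) = mex{} = 0
g(1) = mex{} = 0
g(2) = mex{0} = 1
g(3) = mex{0} = 1
g(4) = mex{0,1} = 2
g(5) = mex{0,1} = 2
g(6) = mex{0,1,2} = 3
g(7) = mex{1,2} = 0
g(8) = mex{1,2,3} = 0
The P-positions (g = 0) in 0..8 are 0, 1, 7, 8.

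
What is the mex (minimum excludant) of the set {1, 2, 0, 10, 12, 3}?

4

The values 0, 1, 2, 3 are all present; 4 is the first non-negative integer missing from the set.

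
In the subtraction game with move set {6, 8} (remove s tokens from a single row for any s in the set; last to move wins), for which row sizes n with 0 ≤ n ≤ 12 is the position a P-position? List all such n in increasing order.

Build the Grundy sequence with g(k) = mex{g(k−s) : s ∈ {6, 8}, s ≤ k}:
k:     0  1  2  3  4  5  6  7  8  9 10 11 12
g(k):  0  0  0  0  0  0  1  1  1  1  1  1  2
The P-positions (g = 0) in 0..12 are 0, 1, 2, 3, 4, 5.

0, 1, 2, 3, 4, 5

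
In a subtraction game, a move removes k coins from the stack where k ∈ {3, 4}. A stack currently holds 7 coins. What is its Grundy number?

0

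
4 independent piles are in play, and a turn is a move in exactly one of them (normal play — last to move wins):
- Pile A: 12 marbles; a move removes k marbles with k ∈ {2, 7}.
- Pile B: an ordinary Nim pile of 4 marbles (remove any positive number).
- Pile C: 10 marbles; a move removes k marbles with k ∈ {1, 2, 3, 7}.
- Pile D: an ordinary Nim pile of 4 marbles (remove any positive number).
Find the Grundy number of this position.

3

For pile A, compute g(0), g(1), … with moves {2, 7}:
k:     0  1  2  3  4  5  6  7  8  9 10 11 12
g(k):  0  0  1  1  0  0  1  1  2  0  0  1  1
So g(12) = 1.
Pile B is a plain Nim pile of size 4, so its Grundy value is 4.
For pile C, compute g(0), g(1), … with moves {1, 2, 3, 7}:
k:     0  1  2  3  4  5  6  7  8  9 10
g(k):  0  1  2  3  0  1  2  3  0  1  2
So g(10) = 2.
Pile D is a plain Nim pile of size 4, so its Grundy value is 4.
By the Sprague-Grundy theorem, the Grundy value of a sum of independent games is the XOR of the component values.
Combined value = 1 ⊕ 4 ⊕ 2 ⊕ 4 = 3.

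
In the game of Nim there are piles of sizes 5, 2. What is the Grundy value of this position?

Nim-sum: 5 ^ 2 = 7.

7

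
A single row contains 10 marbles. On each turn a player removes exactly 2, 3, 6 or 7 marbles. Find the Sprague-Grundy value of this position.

Compute g(0), g(1), … for moves {2, 3, 6, 7}:
k:     0  1  2  3  4  5  6  7  8  9 10
g(k):  0  0  1  1  2  0  3  1  2  0  0
So g(10) = 0.

0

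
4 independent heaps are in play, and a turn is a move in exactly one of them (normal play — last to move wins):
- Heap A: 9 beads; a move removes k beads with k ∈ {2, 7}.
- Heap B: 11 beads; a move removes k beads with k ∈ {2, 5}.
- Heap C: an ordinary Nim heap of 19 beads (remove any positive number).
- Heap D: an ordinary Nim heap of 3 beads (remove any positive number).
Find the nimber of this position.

16

For heap A, compute g(0), g(1), … with moves {2, 7}:
g(0) = mex{} = 0
g(1) = mex{} = 0
g(2) = mex{0} = 1
g(3) = mex{0} = 1
g(4) = mex{1} = 0
g(5) = mex{1} = 0
g(6) = mex{0} = 1
g(7) = mex{0} = 1
g(8) = mex{0,1} = 2
g(9) = mex{1} = 0
So g(9) = 0.
For heap B, compute g(0), g(1), … with moves {2, 5}:
g(0) = mex{} = 0
g(1) = mex{} = 0
g(2) = mex{0} = 1
g(3) = mex{0} = 1
g(4) = mex{1} = 0
g(5) = mex{0,1} = 2
g(6) = mex{0} = 1
g(7) = mex{1,2} = 0
g(8) = mex{1} = 0
g(9) = mex{0} = 1
g(10) = mex{0,2} = 1
g(11) = mex{1} = 0
So g(11) = 0.
Heap C is a plain Nim heap of size 19, so its Grundy value is 19.
Heap D is a plain Nim heap of size 3, so its Grundy value is 3.
The value of a disjunctive sum is the nim-sum of the parts.
Combined value = 0 XOR 0 XOR 19 XOR 3 = 16.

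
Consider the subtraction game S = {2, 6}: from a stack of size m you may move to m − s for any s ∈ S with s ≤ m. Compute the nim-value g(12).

0

Grundy values for subtraction set {2, 6}:
g(0) = mex{} = 0
g(1) = mex{} = 0
g(2) = mex{0} = 1
g(3) = mex{0} = 1
g(4) = mex{1} = 0
g(5) = mex{1} = 0
g(6) = mex{0} = 1
g(7) = mex{0} = 1
g(8) = mex{1} = 0
g(9) = mex{1} = 0
g(10) = mex{0} = 1
g(11) = mex{0} = 1
g(12) = mex{1} = 0
So g(12) = 0.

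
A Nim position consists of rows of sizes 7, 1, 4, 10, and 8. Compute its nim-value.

Nim-sum: 7 ^ 1 ^ 4 ^ 10 ^ 8 = 0.

0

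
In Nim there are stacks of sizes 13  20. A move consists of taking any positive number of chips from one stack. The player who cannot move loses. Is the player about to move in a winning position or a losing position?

Winning position

Compute the nim-sum pairwise:
13 XOR 20 = 25
The nim-sum is 25 ≠ 0, so this is an N-position: the player to move can win.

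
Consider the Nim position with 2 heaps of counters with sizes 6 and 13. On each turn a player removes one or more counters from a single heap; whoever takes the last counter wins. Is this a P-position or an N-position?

In binary:
  0110  (6)
  1101  (13)
  ----
  1011  (11)
The nim-sum is 11 ≠ 0, so this is an N-position: the player to move can win.

N-position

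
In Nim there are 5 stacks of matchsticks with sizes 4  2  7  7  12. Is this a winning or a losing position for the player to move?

Winning position

Nim-sum: 4 ^ 2 ^ 7 ^ 7 ^ 12 = 10.
The nim-sum is 10 ≠ 0, so this is an N-position: the player to move can win.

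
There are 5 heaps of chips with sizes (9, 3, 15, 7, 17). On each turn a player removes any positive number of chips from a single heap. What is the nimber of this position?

19

In binary:
  01001  (9)
  00011  (3)
  01111  (15)
  00111  (7)
  10001  (17)
  -----
  10011  (19)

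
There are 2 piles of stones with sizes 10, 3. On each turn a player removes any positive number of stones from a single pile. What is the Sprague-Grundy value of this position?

9

Bitwise XOR of the heap sizes:
  1010  (10)
  0011  (3)
  ----
  1001  (9)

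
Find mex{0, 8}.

1

0 is in the set but 1 is not, so the mex is 1.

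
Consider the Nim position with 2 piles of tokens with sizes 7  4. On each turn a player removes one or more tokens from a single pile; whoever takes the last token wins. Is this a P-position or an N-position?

Write each in binary and XOR column by column:
  111  (7)
  100  (4)
  ---
  011  (3)
The nim-sum is 3 ≠ 0, so this is an N-position: the player to move can win.

N-position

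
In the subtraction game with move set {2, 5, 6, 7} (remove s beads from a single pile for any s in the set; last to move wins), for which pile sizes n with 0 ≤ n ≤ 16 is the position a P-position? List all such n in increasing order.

0, 1, 4, 12, 13, 16

Build the Grundy sequence with g(k) = mex{g(k−s) : s ∈ {2, 5, 6, 7}, s ≤ k}:
k:     0  1  2  3  4  5  6  7  8  9 10 11 12 13 14 15 16
g(k):  0  0  1  1  0  2  1  3  2  2  3  3  0  0  1  1  0
The P-positions (g = 0) in 0..16 are 0, 1, 4, 12, 13, 16.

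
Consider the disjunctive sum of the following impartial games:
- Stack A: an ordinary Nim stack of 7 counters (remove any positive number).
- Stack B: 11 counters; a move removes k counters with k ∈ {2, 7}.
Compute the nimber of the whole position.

6

Stack A is a plain Nim stack of size 7, so its Grundy value is 7.
Build the Grundy sequence for stack B with g(k) = mex{g(k−s) : s ∈ {2, 7}, s ≤ k}:
k:     0  1  2  3  4  5  6  7  8  9 10 11
g(k):  0  0  1  1  0  0  1  1  2  0  0  1
So g(11) = 1.
The value of a disjunctive sum is the nim-sum of the parts.
Combined value = 7 XOR 1 = 6.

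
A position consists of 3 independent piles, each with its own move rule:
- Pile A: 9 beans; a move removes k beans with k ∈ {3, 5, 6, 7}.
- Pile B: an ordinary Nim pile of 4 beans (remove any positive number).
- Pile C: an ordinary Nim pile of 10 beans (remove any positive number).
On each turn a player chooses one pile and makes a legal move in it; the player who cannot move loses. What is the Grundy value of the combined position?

Grundy values for pile A (subtraction set {3, 5, 6, 7}):
k:     0  1  2  3  4  5  6  7  8  9
g(k):  0  0  0  1  1  1  2  2  2  3
So g(9) = 3.
Pile B is a plain Nim pile of size 4, so its Grundy value is 4.
Pile C is a plain Nim pile of size 10, so its Grundy value is 10.
By the Sprague-Grundy theorem, the Grundy value of a sum of independent games is the XOR of the component values.
Combined value = 3 XOR 4 XOR 10 = 13.

13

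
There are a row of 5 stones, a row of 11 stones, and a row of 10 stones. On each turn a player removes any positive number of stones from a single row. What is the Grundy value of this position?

Compute the nim-sum pairwise:
5 ^ 11 = 14
14 ^ 10 = 4

4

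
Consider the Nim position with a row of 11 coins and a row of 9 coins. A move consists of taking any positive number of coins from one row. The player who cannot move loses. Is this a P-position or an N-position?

Compute the nim-sum pairwise:
11 XOR 9 = 2
The nim-sum is 2 ≠ 0, so this is an N-position: the player to move can win.

N-position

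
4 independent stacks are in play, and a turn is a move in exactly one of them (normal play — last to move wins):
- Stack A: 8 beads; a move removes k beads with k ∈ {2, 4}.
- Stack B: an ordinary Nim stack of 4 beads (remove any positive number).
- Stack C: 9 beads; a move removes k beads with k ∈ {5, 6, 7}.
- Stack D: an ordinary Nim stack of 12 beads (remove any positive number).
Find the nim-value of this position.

8

Grundy values for stack A (subtraction set {2, 4}):
k:     0  1  2  3  4  5  6  7  8
g(k):  0  0  1  1  2  2  0  0  1
So g(8) = 1.
Stack B is a plain Nim stack of size 4, so its Grundy value is 4.
Grundy values for stack C (subtraction set {5, 6, 7}):
g(0) = mex{} = 0
g(1) = mex{} = 0
g(2) = mex{} = 0
g(3) = mex{} = 0
g(4) = mex{} = 0
g(5) = mex{0} = 1
g(6) = mex{0} = 1
g(7) = mex{0} = 1
g(8) = mex{0} = 1
g(9) = mex{0} = 1
So g(9) = 1.
Stack D is a plain Nim stack of size 12, so its Grundy value is 12.
By the Sprague-Grundy theorem, the Grundy value of a sum of independent games is the XOR of the component values.
Combined value = 1 ⊕ 4 ⊕ 1 ⊕ 12 = 8.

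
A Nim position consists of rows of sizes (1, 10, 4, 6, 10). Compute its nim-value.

In binary:
  0001  (1)
  1010  (10)
  0100  (4)
  0110  (6)
  1010  (10)
  ----
  0011  (3)

3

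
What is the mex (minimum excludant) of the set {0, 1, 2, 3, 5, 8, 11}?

4

The values 0, 1, 2, 3 are all present; 4 is the first non-negative integer missing from the set.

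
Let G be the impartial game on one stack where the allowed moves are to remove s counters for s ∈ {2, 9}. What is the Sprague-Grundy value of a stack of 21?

1

Build the Grundy sequence with g(k) = mex{g(k−s) : s ∈ {2, 9}, s ≤ k}:
k:     0  1  2  3  4  5  6  7  8  9 10 11 12 13 14 15 16 17 18 19 20 21
g(k):  0  0  1  1  0  0  1  1  0  2  1  0  0  1  1  0  0  1  1  0  2  1
So g(21) = 1.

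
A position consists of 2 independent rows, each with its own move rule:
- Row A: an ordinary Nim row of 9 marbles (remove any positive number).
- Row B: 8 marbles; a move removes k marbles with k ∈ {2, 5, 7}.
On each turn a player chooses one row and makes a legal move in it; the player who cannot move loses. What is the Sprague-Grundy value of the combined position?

Row A is a plain Nim row of size 9, so its Grundy value is 9.
For row B, compute g(0), g(1), … with moves {2, 5, 7}:
k:     0  1  2  3  4  5  6  7  8
g(k):  0  0  1  1  0  2  1  3  2
So g(8) = 2.
The value of a disjunctive sum is the nim-sum of the parts.
Combined value = 9 ⊕ 2 = 11.

11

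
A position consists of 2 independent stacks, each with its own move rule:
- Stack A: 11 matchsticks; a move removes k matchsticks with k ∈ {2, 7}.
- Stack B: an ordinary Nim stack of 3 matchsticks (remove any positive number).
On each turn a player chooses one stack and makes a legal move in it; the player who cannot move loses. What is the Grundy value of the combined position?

2

For stack A, compute g(0), g(1), … with moves {2, 7}:
g(0) = mex{} = 0
g(1) = mex{} = 0
g(2) = mex{0} = 1
g(3) = mex{0} = 1
g(4) = mex{1} = 0
g(5) = mex{1} = 0
g(6) = mex{0} = 1
g(7) = mex{0} = 1
g(8) = mex{0,1} = 2
g(9) = mex{1} = 0
g(10) = mex{1,2} = 0
g(11) = mex{0} = 1
So g(11) = 1.
Stack B is a plain Nim stack of size 3, so its Grundy value is 3.
The value of a disjunctive sum is the nim-sum of the parts.
Combined value = 1 ⊕ 3 = 2.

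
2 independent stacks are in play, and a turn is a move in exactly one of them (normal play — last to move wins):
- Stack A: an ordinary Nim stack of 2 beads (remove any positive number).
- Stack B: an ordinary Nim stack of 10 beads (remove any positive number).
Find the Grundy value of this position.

Stack A is a plain Nim stack of size 2, so its Grundy value is 2.
Stack B is a plain Nim stack of size 10, so its Grundy value is 10.
The value of a disjunctive sum is the nim-sum of the parts.
Combined value = 2 XOR 10 = 8.

8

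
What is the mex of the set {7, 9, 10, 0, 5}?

1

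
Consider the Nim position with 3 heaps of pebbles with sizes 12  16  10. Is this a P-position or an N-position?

N-position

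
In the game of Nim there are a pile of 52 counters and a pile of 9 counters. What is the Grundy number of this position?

61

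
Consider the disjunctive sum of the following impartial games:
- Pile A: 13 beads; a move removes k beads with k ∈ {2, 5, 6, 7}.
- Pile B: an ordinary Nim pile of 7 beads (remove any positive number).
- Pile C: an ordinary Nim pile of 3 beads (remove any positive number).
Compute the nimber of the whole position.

4

Grundy values for pile A (subtraction set {2, 5, 6, 7}):
g(0) = mex{} = 0
g(1) = mex{} = 0
g(2) = mex{0} = 1
g(3) = mex{0} = 1
g(4) = mex{1} = 0
g(5) = mex{0,1} = 2
g(6) = mex{0} = 1
g(7) = mex{0,1,2} = 3
g(8) = mex{0,1} = 2
g(9) = mex{0,1,3} = 2
g(10) = mex{0,1,2} = 3
g(11) = mex{0,1,2} = 3
g(12) = mex{1,2,3} = 0
g(13) = mex{1,2,3} = 0
So g(13) = 0.
Pile B is a plain Nim pile of size 7, so its Grundy value is 7.
Pile C is a plain Nim pile of size 3, so its Grundy value is 3.
By the Sprague-Grundy theorem, the Grundy value of a sum of independent games is the XOR of the component values.
Combined value = 0 XOR 7 XOR 3 = 4.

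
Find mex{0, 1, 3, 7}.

The values 0, 1 are all present; 2 is the first non-negative integer missing from the set.

2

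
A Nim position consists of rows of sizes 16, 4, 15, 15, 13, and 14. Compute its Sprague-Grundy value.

23

Write each in binary and XOR column by column:
  10000  (16)
  00100  (4)
  01111  (15)
  01111  (15)
  01101  (13)
  01110  (14)
  -----
  10111  (23)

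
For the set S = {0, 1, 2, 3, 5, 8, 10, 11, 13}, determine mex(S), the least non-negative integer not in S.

The values 0, 1, 2, 3 are all present; 4 is the first non-negative integer missing from the set.

4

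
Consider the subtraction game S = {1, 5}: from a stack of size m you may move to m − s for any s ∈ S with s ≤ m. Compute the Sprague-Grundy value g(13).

Grundy values for subtraction set {1, 5}:
k:     0  1  2  3  4  5  6  7  8  9 10 11 12 13
g(k):  0  1  0  1  0  1  0  1  0  1  0  1  0  1
So g(13) = 1.

1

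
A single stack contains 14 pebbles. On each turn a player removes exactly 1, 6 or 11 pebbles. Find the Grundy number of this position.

0

Compute g(0), g(1), … for moves {1, 6, 11}:
k:     0  1  2  3  4  5  6  7  8  9 10 11 12 13 14
g(k):  0  1  0  1  0  1  2  0  1  0  1  2  0  1  0
So g(14) = 0.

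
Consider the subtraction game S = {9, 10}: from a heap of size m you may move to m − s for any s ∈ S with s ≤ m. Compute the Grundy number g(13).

Compute g(0), g(1), … for moves {9, 10}:
k:     0  1  2  3  4  5  6  7  8  9 10 11 12 13
g(k):  0  0  0  0  0  0  0  0  0  1  1  1  1  1
So g(13) = 1.

1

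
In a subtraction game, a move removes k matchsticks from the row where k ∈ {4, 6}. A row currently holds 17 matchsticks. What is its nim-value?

1

Compute g(0), g(1), … for moves {4, 6}:
k:     0  1  2  3  4  5  6  7  8  9 10 11 12 13 14 15 16 17
g(k):  0  0  0  0  1  1  1  1  2  2  0  0  0  0  1  1  1  1
So g(17) = 1.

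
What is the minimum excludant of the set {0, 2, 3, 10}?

1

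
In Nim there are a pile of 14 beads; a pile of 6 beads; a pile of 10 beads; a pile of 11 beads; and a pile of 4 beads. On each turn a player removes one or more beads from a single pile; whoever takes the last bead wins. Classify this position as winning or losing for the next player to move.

Winning position

Compute the nim-sum pairwise:
14 XOR 6 = 8
8 XOR 10 = 2
2 XOR 11 = 9
9 XOR 4 = 13
The nim-sum is 13 ≠ 0, so this is an N-position: the player to move can win.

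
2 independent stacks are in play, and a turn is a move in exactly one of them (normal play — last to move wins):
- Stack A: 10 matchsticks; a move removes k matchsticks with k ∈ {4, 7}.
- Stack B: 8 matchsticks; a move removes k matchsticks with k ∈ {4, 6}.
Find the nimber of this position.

0

Grundy values for stack A (subtraction set {4, 7}):
g(0) = mex{} = 0
g(1) = mex{} = 0
g(2) = mex{} = 0
g(3) = mex{} = 0
g(4) = mex{0} = 1
g(5) = mex{0} = 1
g(6) = mex{0} = 1
g(7) = mex{0} = 1
g(8) = mex{0,1} = 2
g(9) = mex{0,1} = 2
g(10) = mex{0,1} = 2
So g(10) = 2.
Build the Grundy sequence for stack B with g(k) = mex{g(k−s) : s ∈ {4, 6}, s ≤ k}:
g(0) = mex{} = 0
g(1) = mex{} = 0
g(2) = mex{} = 0
g(3) = mex{} = 0
g(4) = mex{0} = 1
g(5) = mex{0} = 1
g(6) = mex{0} = 1
g(7) = mex{0} = 1
g(8) = mex{0,1} = 2
So g(8) = 2.
By the Sprague-Grundy theorem, the Grundy value of a sum of independent games is the XOR of the component values.
Combined value = 2 XOR 2 = 0.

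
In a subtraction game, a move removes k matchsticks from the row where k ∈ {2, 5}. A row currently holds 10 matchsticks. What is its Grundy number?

Grundy values for subtraction set {2, 5}:
k:     0  1  2  3  4  5  6  7  8  9 10
g(k):  0  0  1  1  0  2  1  0  0  1  1
So g(10) = 1.

1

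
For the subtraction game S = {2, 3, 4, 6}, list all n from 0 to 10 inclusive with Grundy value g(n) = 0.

0, 1, 8, 9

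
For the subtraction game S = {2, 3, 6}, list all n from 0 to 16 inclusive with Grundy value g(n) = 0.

0, 1, 5, 9, 10, 14

Build the Grundy sequence with g(k) = mex{g(k−s) : s ∈ {2, 3, 6}, s ≤ k}:
k:     0  1  2  3  4  5  6  7  8  9 10 11 12 13 14 15 16
g(k):  0  0  1  1  2  0  3  1  2  0  0  1  1  2  0  3  1
The P-positions (g = 0) in 0..16 are 0, 1, 5, 9, 10, 14.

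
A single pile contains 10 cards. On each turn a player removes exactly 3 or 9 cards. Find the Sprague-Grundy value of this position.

1

Build the Grundy sequence with g(k) = mex{g(k−s) : s ∈ {3, 9}, s ≤ k}:
k:     0  1  2  3  4  5  6  7  8  9 10
g(k):  0  0  0  1  1  1  0  0  0  1  1
So g(10) = 1.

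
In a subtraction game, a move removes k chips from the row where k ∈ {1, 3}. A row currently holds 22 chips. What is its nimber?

Build the Grundy sequence with g(k) = mex{g(k−s) : s ∈ {1, 3}, s ≤ k}:
k:     0  1  2  3  4  5  6  7  8  9 10 11 12 13 14 15 16 17 18 19 20 21 22
g(k):  0  1  0  1  0  1  0  1  0  1  0  1  0  1  0  1  0  1  0  1  0  1  0
So g(22) = 0.

0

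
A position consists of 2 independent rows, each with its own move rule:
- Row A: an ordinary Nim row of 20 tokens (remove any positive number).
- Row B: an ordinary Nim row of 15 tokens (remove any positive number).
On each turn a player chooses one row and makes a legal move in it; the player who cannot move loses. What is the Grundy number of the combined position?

27

Row A is a plain Nim row of size 20, so its Grundy value is 20.
Row B is a plain Nim row of size 15, so its Grundy value is 15.
By the Sprague-Grundy theorem, the Grundy value of a sum of independent games is the XOR of the component values.
Combined value = 20 ⊕ 15 = 27.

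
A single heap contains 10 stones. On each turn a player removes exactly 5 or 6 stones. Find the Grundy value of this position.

Build the Grundy sequence with g(k) = mex{g(k−s) : s ∈ {5, 6}, s ≤ k}:
g(0) = mex{} = 0
g(1) = mex{} = 0
g(2) = mex{} = 0
g(3) = mex{} = 0
g(4) = mex{} = 0
g(5) = mex{0} = 1
g(6) = mex{0} = 1
g(7) = mex{0} = 1
g(8) = mex{0} = 1
g(9) = mex{0} = 1
g(10) = mex{0,1} = 2
So g(10) = 2.

2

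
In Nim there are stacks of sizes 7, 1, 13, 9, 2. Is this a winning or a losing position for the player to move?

Nim-sum: 7 ^ 1 ^ 13 ^ 9 ^ 2 = 0.
The nim-sum is 0, so this is a P-position: the player to move is in a losing position under optimal play.

Losing position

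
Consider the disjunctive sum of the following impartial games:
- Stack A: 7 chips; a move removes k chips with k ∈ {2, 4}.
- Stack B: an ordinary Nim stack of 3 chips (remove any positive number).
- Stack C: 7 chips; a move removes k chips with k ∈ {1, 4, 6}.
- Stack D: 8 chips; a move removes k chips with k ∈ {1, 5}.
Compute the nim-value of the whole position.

Build the Grundy sequence for stack A with g(k) = mex{g(k−s) : s ∈ {2, 4}, s ≤ k}:
k:     0  1  2  3  4  5  6  7
g(k):  0  0  1  1  2  2  0  0
So g(7) = 0.
Stack B is a plain Nim stack of size 3, so its Grundy value is 3.
For stack C, compute g(0), g(1), … with moves {1, 4, 6}:
g(0) = mex{} = 0
g(1) = mex{0} = 1
g(2) = mex{1} = 0
g(3) = mex{0} = 1
g(4) = mex{0,1} = 2
g(5) = mex{1,2} = 0
g(6) = mex{0} = 1
g(7) = mex{1} = 0
So g(7) = 0.
Grundy values for stack D (subtraction set {1, 5}):
g(0) = mex{} = 0
g(1) = mex{0} = 1
g(2) = mex{1} = 0
g(3) = mex{0} = 1
g(4) = mex{1} = 0
g(5) = mex{0} = 1
g(6) = mex{1} = 0
g(7) = mex{0} = 1
g(8) = mex{1} = 0
So g(8) = 0.
The value of a disjunctive sum is the nim-sum of the parts.
Combined value = 0 ⊕ 3 ⊕ 0 ⊕ 0 = 3.

3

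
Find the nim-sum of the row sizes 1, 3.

Nim-sum: 1 ^ 3 = 2.

2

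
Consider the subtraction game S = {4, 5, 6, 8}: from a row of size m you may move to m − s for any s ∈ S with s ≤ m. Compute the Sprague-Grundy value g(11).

2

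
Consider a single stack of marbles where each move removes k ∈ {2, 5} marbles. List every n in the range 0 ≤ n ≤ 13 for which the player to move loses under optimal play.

0, 1, 4, 7, 8, 11

Compute g(0), g(1), … for moves {2, 5}:
g(0) = mex{} = 0
g(1) = mex{} = 0
g(2) = mex{0} = 1
g(3) = mex{0} = 1
g(4) = mex{1} = 0
g(5) = mex{0,1} = 2
g(6) = mex{0} = 1
g(7) = mex{1,2} = 0
g(8) = mex{1} = 0
g(9) = mex{0} = 1
g(10) = mex{0,2} = 1
g(11) = mex{1} = 0
g(12) = mex{0,1} = 2
g(13) = mex{0} = 1
The P-positions (g = 0) in 0..13 are 0, 1, 4, 7, 8, 11.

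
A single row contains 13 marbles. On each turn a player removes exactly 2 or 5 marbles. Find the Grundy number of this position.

Grundy values for subtraction set {2, 5}:
k:     0  1  2  3  4  5  6  7  8  9 10 11 12 13
g(k):  0  0  1  1  0  2  1  0  0  1  1  0  2  1
So g(13) = 1.

1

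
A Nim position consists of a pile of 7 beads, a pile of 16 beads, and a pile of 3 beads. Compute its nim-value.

Compute the nim-sum pairwise:
7 ^ 16 = 23
23 ^ 3 = 20

20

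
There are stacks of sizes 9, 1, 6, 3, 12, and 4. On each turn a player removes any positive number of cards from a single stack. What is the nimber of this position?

In binary:
  1001  (9)
  0001  (1)
  0110  (6)
  0011  (3)
  1100  (12)
  0100  (4)
  ----
  0101  (5)

5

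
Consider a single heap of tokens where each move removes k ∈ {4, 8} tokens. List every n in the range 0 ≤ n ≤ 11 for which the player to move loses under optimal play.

0, 1, 2, 3

Grundy values for subtraction set {4, 8}:
k:     0  1  2  3  4  5  6  7  8  9 10 11
g(k):  0  0  0  0  1  1  1  1  2  2  2  2
The P-positions (g = 0) in 0..11 are 0, 1, 2, 3.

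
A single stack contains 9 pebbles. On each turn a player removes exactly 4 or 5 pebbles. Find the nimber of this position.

0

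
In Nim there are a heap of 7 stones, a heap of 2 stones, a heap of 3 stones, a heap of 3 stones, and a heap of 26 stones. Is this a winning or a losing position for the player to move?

In binary:
  00111  (7)
  00010  (2)
  00011  (3)
  00011  (3)
  11010  (26)
  -----
  11111  (31)
The nim-sum is 31 ≠ 0, so this is an N-position: the player to move can win.

Winning position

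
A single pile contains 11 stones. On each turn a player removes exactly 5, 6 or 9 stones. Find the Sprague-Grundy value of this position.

2

Build the Grundy sequence with g(k) = mex{g(k−s) : s ∈ {5, 6, 9}, s ≤ k}:
k:     0  1  2  3  4  5  6  7  8  9 10 11
g(k):  0  0  0  0  0  1  1  1  1  1  2  2
So g(11) = 2.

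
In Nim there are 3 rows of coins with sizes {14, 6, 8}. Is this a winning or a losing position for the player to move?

Losing position

Compute the nim-sum pairwise:
14 ⊕ 6 = 8
8 ⊕ 8 = 0
The nim-sum is 0, so this is a P-position: the player to move is in a losing position under optimal play.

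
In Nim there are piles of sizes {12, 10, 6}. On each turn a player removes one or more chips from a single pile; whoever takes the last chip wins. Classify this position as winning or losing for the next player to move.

Losing position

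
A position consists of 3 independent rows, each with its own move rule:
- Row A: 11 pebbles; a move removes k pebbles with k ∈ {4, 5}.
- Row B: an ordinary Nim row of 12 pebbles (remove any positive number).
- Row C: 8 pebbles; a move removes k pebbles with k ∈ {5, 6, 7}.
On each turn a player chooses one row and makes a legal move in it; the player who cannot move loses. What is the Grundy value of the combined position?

13

Build the Grundy sequence for row A with g(k) = mex{g(k−s) : s ∈ {4, 5}, s ≤ k}:
g(0) = mex{} = 0
g(1) = mex{} = 0
g(2) = mex{} = 0
g(3) = mex{} = 0
g(4) = mex{0} = 1
g(5) = mex{0} = 1
g(6) = mex{0} = 1
g(7) = mex{0} = 1
g(8) = mex{0,1} = 2
g(9) = mex{1} = 0
g(10) = mex{1} = 0
g(11) = mex{1} = 0
So g(11) = 0.
Row B is a plain Nim row of size 12, so its Grundy value is 12.
Build the Grundy sequence for row C with g(k) = mex{g(k−s) : s ∈ {5, 6, 7}, s ≤ k}:
k:     0  1  2  3  4  5  6  7  8
g(k):  0  0  0  0  0  1  1  1  1
So g(8) = 1.
The value of a disjunctive sum is the nim-sum of the parts.
Combined value = 0 ⊕ 12 ⊕ 1 = 13.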